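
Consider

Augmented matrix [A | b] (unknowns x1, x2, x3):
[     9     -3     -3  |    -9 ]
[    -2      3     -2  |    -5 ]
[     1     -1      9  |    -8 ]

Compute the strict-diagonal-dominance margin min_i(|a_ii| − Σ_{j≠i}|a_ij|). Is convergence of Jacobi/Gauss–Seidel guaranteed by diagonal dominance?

-1

row 1: |9| − (3+3) = 3
row 2: |3| − (2+2) = -1
row 3: |9| − (1+1) = 7
minimum over rows = -1 → not strictly diagonally dominant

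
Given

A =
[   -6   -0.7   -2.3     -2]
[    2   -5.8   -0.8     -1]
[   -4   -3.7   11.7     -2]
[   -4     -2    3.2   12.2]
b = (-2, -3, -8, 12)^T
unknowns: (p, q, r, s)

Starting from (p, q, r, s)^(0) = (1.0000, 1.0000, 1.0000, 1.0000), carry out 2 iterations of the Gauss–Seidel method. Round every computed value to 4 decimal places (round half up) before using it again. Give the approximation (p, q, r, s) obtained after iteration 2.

(0.2533, 0.5247, -0.2600, 1.2209)

Iteration 1:
  p = (-2 - (-0.7)·1.0000 - (-2.3)·1.0000 - (-2)·1.0000) / (-6) = -0.5000
  q = (-3 - (2)·-0.5000 - (-0.8)·1.0000 - (-1)·1.0000) / (-5.8) = 0.0345
  r = (-8 - (-4)·-0.5000 - (-3.7)·0.0345 - (-2)·1.0000) / (11.7) = -0.6729
  s = (12 - (-4)·-0.5000 - (-2)·0.0345 - (3.2)·-0.6729) / (12.2) = 1.0018
Iteration 2:
  p = (-2 - (-0.7)·0.0345 - (-2.3)·-0.6729 - (-2)·1.0018) / (-6) = 0.2533
  q = (-3 - (2)·0.2533 - (-0.8)·-0.6729 - (-1)·1.0018) / (-5.8) = 0.5247
  r = (-8 - (-4)·0.2533 - (-3.7)·0.5247 - (-2)·1.0018) / (11.7) = -0.2600
  s = (12 - (-4)·0.2533 - (-2)·0.5247 - (3.2)·-0.2600) / (12.2) = 1.2209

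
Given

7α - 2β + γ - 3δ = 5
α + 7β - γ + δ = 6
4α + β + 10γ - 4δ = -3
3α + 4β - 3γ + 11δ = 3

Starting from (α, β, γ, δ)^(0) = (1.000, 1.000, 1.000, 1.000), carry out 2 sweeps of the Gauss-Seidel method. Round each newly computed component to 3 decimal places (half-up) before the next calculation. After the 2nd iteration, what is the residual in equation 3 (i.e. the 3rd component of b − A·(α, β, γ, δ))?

Iteration 1:
  α = (5 - (-2)·1.000 - (1)·1.000 - (-3)·1.000) / (7) = 1.286
  β = (6 - (1)·1.286 - (-1)·1.000 - (1)·1.000) / (7) = 0.673
  γ = (-3 - (4)·1.286 - (1)·0.673 - (-4)·1.000) / (10) = -0.482
  δ = (3 - (3)·1.286 - (4)·0.673 - (-3)·-0.482) / (11) = -0.454
Iteration 2:
  α = (5 - (-2)·0.673 - (1)·-0.482 - (-3)·-0.454) / (7) = 0.781
  β = (6 - (1)·0.781 - (-1)·-0.482 - (1)·-0.454) / (7) = 0.742
  γ = (-3 - (4)·0.781 - (1)·0.742 - (-4)·-0.454) / (10) = -0.868
  δ = (3 - (3)·0.781 - (4)·0.742 - (-3)·-0.868) / (11) = -0.447
Residual b − A·x = (0.544, -0.396, 0.026, 0.002)

0.026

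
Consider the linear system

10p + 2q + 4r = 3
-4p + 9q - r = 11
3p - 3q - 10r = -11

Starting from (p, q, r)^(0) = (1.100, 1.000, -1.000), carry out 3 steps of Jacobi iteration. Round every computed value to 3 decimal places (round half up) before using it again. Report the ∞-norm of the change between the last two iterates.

0.472

Iteration 1:
  p = (3 - (2)·1.000 - (4)·-1.000) / (10) = 0.500
  q = (11 - (-4)·1.100 - (-1)·-1.000) / (9) = 1.600
  r = (-11 - (3)·1.100 - (-3)·1.000) / (-10) = 1.130
Iteration 2:
  p = (3 - (2)·1.600 - (4)·1.130) / (10) = -0.472
  q = (11 - (-4)·0.500 - (-1)·1.130) / (9) = 1.570
  r = (-11 - (3)·0.500 - (-3)·1.600) / (-10) = 0.770
Iteration 3:
  p = (3 - (2)·1.570 - (4)·0.770) / (10) = -0.322
  q = (11 - (-4)·-0.472 - (-1)·0.770) / (9) = 1.098
  r = (-11 - (3)·-0.472 - (-3)·1.570) / (-10) = 0.487
Change: (0.150, -0.472, -0.283) → max |·| = 0.472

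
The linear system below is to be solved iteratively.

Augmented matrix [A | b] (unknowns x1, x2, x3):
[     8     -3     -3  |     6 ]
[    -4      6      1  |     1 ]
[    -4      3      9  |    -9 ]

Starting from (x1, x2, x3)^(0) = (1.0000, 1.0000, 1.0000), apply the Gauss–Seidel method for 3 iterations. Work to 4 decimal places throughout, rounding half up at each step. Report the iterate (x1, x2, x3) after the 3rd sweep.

(0.7361, 0.8071, -0.9419)

Iteration 1:
  x1 = (6 - (-3)·1.0000 - (-3)·1.0000) / (8) = 1.5000
  x2 = (1 - (-4)·1.5000 - (1)·1.0000) / (6) = 1.0000
  x3 = (-9 - (-4)·1.5000 - (3)·1.0000) / (9) = -0.6667
Iteration 2:
  x1 = (6 - (-3)·1.0000 - (-3)·-0.6667) / (8) = 0.8750
  x2 = (1 - (-4)·0.8750 - (1)·-0.6667) / (6) = 0.8611
  x3 = (-9 - (-4)·0.8750 - (3)·0.8611) / (9) = -0.8981
Iteration 3:
  x1 = (6 - (-3)·0.8611 - (-3)·-0.8981) / (8) = 0.7361
  x2 = (1 - (-4)·0.7361 - (1)·-0.8981) / (6) = 0.8071
  x3 = (-9 - (-4)·0.7361 - (3)·0.8071) / (9) = -0.9419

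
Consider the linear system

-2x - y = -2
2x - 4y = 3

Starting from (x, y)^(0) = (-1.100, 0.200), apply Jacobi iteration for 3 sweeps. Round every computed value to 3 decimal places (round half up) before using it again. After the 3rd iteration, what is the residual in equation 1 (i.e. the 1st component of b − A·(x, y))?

0.375

Iteration 1:
  x = (-2 - (-1)·0.200) / (-2) = 0.900
  y = (3 - (2)·-1.100) / (-4) = -1.300
Iteration 2:
  x = (-2 - (-1)·-1.300) / (-2) = 1.650
  y = (3 - (2)·0.900) / (-4) = -0.300
Iteration 3:
  x = (-2 - (-1)·-0.300) / (-2) = 1.150
  y = (3 - (2)·1.650) / (-4) = 0.075
Residual b − A·x = (0.375, 1.000)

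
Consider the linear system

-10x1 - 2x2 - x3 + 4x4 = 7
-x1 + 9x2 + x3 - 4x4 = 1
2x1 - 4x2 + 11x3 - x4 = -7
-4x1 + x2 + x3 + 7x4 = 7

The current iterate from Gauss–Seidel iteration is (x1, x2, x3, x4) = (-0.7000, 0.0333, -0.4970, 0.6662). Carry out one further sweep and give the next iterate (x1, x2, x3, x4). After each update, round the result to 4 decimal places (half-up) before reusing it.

One sweep:
  x1 = (7 - (-2)·0.0333 - (-1)·-0.4970 - (4)·0.6662) / (-10) = -0.3905
  x2 = (1 - (-1)·-0.3905 - (1)·-0.4970 - (-4)·0.6662) / (9) = 0.4190
  x3 = (-7 - (2)·-0.3905 - (-4)·0.4190 - (-1)·0.6662) / (11) = -0.3524
  x4 = (7 - (-4)·-0.3905 - (1)·0.4190 - (1)·-0.3524) / (7) = 0.7673

(-0.3905, 0.4190, -0.3524, 0.7673)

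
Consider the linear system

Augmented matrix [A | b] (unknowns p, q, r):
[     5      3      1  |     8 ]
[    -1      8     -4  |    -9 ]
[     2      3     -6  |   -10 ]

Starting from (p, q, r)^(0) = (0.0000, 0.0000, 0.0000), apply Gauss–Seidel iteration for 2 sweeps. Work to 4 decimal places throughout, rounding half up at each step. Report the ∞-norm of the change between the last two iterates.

Iteration 1:
  p = (8 - (3)·0.0000 - (1)·0.0000) / (5) = 1.6000
  q = (-9 - (-1)·1.6000 - (-4)·0.0000) / (8) = -0.9250
  r = (-10 - (2)·1.6000 - (3)·-0.9250) / (-6) = 1.7375
Iteration 2:
  p = (8 - (3)·-0.9250 - (1)·1.7375) / (5) = 1.8075
  q = (-9 - (-1)·1.8075 - (-4)·1.7375) / (8) = -0.0303
  r = (-10 - (2)·1.8075 - (3)·-0.0303) / (-6) = 2.2540
Change: (0.2075, 0.8947, 0.5165) → max |·| = 0.8947

0.8947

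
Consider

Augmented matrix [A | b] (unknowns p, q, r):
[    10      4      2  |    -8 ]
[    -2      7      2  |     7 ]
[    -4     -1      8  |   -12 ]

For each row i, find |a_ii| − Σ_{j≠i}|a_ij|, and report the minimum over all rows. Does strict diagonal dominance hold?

3

row 1: |10| − (4+2) = 4
row 2: |7| − (2+2) = 3
row 3: |8| − (4+1) = 3
minimum over rows = 3 → strictly diagonally dominant (convergence guaranteed)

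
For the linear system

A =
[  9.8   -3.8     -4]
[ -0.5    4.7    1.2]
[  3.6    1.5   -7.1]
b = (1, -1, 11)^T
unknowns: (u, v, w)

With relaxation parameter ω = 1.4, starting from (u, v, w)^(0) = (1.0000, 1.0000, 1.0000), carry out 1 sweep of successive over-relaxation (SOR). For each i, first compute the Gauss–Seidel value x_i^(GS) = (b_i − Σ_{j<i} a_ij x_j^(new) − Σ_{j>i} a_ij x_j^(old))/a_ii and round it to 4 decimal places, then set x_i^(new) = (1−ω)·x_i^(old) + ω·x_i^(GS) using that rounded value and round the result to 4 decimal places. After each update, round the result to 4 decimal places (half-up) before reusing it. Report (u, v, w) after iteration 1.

Iteration 1:
  u: GS value = (1 - (-3.8)·1.0000 - (-4)·1.0000) / (9.8) = 0.8980;  u ← (1−ω)·1.0000 + ω·0.8980 = 0.8572
  v: GS value = (-1 - (-0.5)·0.8572 - (1.2)·1.0000) / (4.7) = -0.3769;  v ← (1−ω)·1.0000 + ω·-0.3769 = -0.9277
  w: GS value = (11 - (3.6)·0.8572 - (1.5)·-0.9277) / (-7.1) = -1.3107;  w ← (1−ω)·1.0000 + ω·-1.3107 = -2.2350

(0.8572, -0.9277, -2.2350)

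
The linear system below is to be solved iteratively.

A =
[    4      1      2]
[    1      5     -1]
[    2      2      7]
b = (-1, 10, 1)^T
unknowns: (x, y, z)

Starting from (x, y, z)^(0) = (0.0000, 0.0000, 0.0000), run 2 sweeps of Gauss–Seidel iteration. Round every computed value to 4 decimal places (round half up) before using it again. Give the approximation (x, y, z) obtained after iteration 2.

(-0.5768, 2.0411, -0.2755)

Iteration 1:
  x = (-1 - (1)·0.0000 - (2)·0.0000) / (4) = -0.2500
  y = (10 - (1)·-0.2500 - (-1)·0.0000) / (5) = 2.0500
  z = (1 - (2)·-0.2500 - (2)·2.0500) / (7) = -0.3714
Iteration 2:
  x = (-1 - (1)·2.0500 - (2)·-0.3714) / (4) = -0.5768
  y = (10 - (1)·-0.5768 - (-1)·-0.3714) / (5) = 2.0411
  z = (1 - (2)·-0.5768 - (2)·2.0411) / (7) = -0.2755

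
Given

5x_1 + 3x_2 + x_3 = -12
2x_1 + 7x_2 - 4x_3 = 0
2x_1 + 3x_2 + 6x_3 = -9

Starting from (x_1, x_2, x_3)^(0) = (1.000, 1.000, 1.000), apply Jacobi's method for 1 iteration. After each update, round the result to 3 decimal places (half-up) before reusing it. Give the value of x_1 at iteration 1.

Iteration 1:
  x_1 = (-12 - (3)·1.000 - (1)·1.000) / (5) = -3.200
  x_2 = (0 - (2)·1.000 - (-4)·1.000) / (7) = 0.286
  x_3 = (-9 - (2)·1.000 - (3)·1.000) / (6) = -2.333

-3.200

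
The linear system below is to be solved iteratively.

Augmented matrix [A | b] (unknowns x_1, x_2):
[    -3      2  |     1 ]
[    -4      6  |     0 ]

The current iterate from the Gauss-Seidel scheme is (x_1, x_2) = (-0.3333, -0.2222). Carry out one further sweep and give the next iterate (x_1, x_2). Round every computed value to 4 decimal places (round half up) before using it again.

One sweep:
  x_1 = (1 - (2)·-0.2222) / (-3) = -0.4815
  x_2 = (0 - (-4)·-0.4815) / (6) = -0.3210

(-0.4815, -0.3210)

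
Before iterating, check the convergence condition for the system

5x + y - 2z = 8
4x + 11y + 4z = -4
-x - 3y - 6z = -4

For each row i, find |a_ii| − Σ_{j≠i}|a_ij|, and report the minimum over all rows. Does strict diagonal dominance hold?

row 1: |5| − (1+2) = 2
row 2: |11| − (4+4) = 3
row 3: |-6| − (1+3) = 2
minimum over rows = 2 → strictly diagonally dominant (convergence guaranteed)

2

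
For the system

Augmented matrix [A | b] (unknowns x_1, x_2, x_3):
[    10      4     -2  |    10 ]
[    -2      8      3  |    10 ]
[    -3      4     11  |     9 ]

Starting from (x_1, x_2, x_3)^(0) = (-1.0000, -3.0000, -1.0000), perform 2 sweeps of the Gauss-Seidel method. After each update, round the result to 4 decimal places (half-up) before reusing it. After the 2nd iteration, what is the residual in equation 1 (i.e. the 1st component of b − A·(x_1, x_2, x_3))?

3.9220

Iteration 1:
  x_1 = (10 - (4)·-3.0000 - (-2)·-1.0000) / (10) = 2.0000
  x_2 = (10 - (-2)·2.0000 - (3)·-1.0000) / (8) = 2.1250
  x_3 = (9 - (-3)·2.0000 - (4)·2.1250) / (11) = 0.5909
Iteration 2:
  x_1 = (10 - (4)·2.1250 - (-2)·0.5909) / (10) = 0.2682
  x_2 = (10 - (-2)·0.2682 - (3)·0.5909) / (8) = 1.0955
  x_3 = (9 - (-3)·0.2682 - (4)·1.0955) / (11) = 0.4930
Residual b − A·x = (3.9220, 0.2934, -0.0004)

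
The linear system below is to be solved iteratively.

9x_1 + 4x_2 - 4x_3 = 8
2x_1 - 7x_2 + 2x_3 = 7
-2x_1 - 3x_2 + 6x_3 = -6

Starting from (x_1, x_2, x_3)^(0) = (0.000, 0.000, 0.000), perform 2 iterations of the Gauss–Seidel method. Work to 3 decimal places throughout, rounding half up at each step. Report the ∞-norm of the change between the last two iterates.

0.350

Iteration 1:
  x_1 = (8 - (4)·0.000 - (-4)·0.000) / (9) = 0.889
  x_2 = (7 - (2)·0.889 - (2)·0.000) / (-7) = -0.746
  x_3 = (-6 - (-2)·0.889 - (-3)·-0.746) / (6) = -1.077
Iteration 2:
  x_1 = (8 - (4)·-0.746 - (-4)·-1.077) / (9) = 0.742
  x_2 = (7 - (2)·0.742 - (2)·-1.077) / (-7) = -1.096
  x_3 = (-6 - (-2)·0.742 - (-3)·-1.096) / (6) = -1.301
Change: (-0.147, -0.350, -0.224) → max |·| = 0.350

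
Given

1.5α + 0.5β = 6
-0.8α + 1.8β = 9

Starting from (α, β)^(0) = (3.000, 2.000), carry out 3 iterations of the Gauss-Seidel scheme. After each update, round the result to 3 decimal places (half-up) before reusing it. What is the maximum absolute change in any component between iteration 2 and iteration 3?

0.221

Iteration 1:
  α = (6 - (0.5)·2.000) / (1.5) = 3.333
  β = (9 - (-0.8)·3.333) / (1.8) = 6.481
Iteration 2:
  α = (6 - (0.5)·6.481) / (1.5) = 1.840
  β = (9 - (-0.8)·1.840) / (1.8) = 5.818
Iteration 3:
  α = (6 - (0.5)·5.818) / (1.5) = 2.061
  β = (9 - (-0.8)·2.061) / (1.8) = 5.916
Change: (0.221, 0.098) → max |·| = 0.221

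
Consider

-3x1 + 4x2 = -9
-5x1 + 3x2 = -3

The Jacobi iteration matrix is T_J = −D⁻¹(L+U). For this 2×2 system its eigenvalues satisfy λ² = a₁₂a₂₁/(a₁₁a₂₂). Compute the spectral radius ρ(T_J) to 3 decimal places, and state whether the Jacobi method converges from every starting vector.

1.491

a₁₂a₂₁/(a₁₁a₂₂) = (4)·(-5) / ((-3)·(3)) = 2.222222
ρ = √|2.222222| = √2.222222 = 1.491
ρ > 1, so Jacobi diverges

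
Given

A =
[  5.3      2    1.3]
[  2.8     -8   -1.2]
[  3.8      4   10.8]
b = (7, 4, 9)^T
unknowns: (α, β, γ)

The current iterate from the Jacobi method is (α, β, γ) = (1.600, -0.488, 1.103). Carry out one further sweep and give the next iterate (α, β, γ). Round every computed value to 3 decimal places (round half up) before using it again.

(1.234, -0.105, 0.451)

One sweep:
  α = (7 - (2)·-0.488 - (1.3)·1.103) / (5.3) = 1.234
  β = (4 - (2.8)·1.600 - (-1.2)·1.103) / (-8) = -0.105
  γ = (9 - (3.8)·1.600 - (4)·-0.488) / (10.8) = 0.451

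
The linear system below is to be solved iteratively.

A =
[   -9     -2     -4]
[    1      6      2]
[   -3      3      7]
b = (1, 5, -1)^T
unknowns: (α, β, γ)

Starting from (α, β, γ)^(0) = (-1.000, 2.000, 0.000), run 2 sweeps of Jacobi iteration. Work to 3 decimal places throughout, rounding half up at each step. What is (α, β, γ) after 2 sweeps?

Iteration 1:
  α = (1 - (-2)·2.000 - (-4)·0.000) / (-9) = -0.556
  β = (5 - (1)·-1.000 - (2)·0.000) / (6) = 1.000
  γ = (-1 - (-3)·-1.000 - (3)·2.000) / (7) = -1.429
Iteration 2:
  α = (1 - (-2)·1.000 - (-4)·-1.429) / (-9) = 0.302
  β = (5 - (1)·-0.556 - (2)·-1.429) / (6) = 1.402
  γ = (-1 - (-3)·-0.556 - (3)·1.000) / (7) = -0.810

(0.302, 1.402, -0.810)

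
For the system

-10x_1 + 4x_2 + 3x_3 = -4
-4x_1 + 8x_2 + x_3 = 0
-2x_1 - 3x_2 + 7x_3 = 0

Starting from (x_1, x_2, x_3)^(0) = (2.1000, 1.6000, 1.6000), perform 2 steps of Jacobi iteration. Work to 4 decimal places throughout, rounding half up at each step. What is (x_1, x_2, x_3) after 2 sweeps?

(1.1257, 0.5993, 0.7986)

Iteration 1:
  x_1 = (-4 - (4)·1.6000 - (3)·1.6000) / (-10) = 1.5200
  x_2 = (0 - (-4)·2.1000 - (1)·1.6000) / (8) = 0.8500
  x_3 = (0 - (-2)·2.1000 - (-3)·1.6000) / (7) = 1.2857
Iteration 2:
  x_1 = (-4 - (4)·0.8500 - (3)·1.2857) / (-10) = 1.1257
  x_2 = (0 - (-4)·1.5200 - (1)·1.2857) / (8) = 0.5993
  x_3 = (0 - (-2)·1.5200 - (-3)·0.8500) / (7) = 0.7986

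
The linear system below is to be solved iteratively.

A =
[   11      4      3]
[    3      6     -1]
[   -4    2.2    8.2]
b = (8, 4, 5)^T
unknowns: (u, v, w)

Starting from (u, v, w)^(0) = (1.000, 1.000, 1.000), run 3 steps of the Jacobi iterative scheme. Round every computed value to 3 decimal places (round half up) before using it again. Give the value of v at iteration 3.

Iteration 1:
  u = (8 - (4)·1.000 - (3)·1.000) / (11) = 0.091
  v = (4 - (3)·1.000 - (-1)·1.000) / (6) = 0.333
  w = (5 - (-4)·1.000 - (2.2)·1.000) / (8.2) = 0.829
Iteration 2:
  u = (8 - (4)·0.333 - (3)·0.829) / (11) = 0.380
  v = (4 - (3)·0.091 - (-1)·0.829) / (6) = 0.759
  w = (5 - (-4)·0.091 - (2.2)·0.333) / (8.2) = 0.565
Iteration 3:
  u = (8 - (4)·0.759 - (3)·0.565) / (11) = 0.297
  v = (4 - (3)·0.380 - (-1)·0.565) / (6) = 0.571
  w = (5 - (-4)·0.380 - (2.2)·0.759) / (8.2) = 0.591

0.571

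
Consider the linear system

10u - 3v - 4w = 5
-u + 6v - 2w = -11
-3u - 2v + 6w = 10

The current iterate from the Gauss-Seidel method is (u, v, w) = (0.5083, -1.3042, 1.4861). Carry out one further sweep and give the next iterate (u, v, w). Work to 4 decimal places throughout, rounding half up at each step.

One sweep:
  u = (5 - (-3)·-1.3042 - (-4)·1.4861) / (10) = 0.7032
  v = (-11 - (-1)·0.7032 - (-2)·1.4861) / (6) = -1.2208
  w = (10 - (-3)·0.7032 - (-2)·-1.2208) / (6) = 1.6113

(0.7032, -1.2208, 1.6113)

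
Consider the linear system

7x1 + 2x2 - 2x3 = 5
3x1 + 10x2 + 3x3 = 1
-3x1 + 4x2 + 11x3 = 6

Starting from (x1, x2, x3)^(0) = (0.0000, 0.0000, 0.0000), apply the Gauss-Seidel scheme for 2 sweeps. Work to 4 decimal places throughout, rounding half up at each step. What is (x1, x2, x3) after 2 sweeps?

(0.9703, -0.4256, 0.9648)

Iteration 1:
  x1 = (5 - (2)·0.0000 - (-2)·0.0000) / (7) = 0.7143
  x2 = (1 - (3)·0.7143 - (3)·0.0000) / (10) = -0.1143
  x3 = (6 - (-3)·0.7143 - (4)·-0.1143) / (11) = 0.7818
Iteration 2:
  x1 = (5 - (2)·-0.1143 - (-2)·0.7818) / (7) = 0.9703
  x2 = (1 - (3)·0.9703 - (3)·0.7818) / (10) = -0.4256
  x3 = (6 - (-3)·0.9703 - (4)·-0.4256) / (11) = 0.9648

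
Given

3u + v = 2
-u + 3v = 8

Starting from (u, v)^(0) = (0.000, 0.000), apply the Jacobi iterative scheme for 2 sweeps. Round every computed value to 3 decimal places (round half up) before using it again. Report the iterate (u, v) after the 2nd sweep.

(-0.222, 2.889)

Iteration 1:
  u = (2 - (1)·0.000) / (3) = 0.667
  v = (8 - (-1)·0.000) / (3) = 2.667
Iteration 2:
  u = (2 - (1)·2.667) / (3) = -0.222
  v = (8 - (-1)·0.667) / (3) = 2.889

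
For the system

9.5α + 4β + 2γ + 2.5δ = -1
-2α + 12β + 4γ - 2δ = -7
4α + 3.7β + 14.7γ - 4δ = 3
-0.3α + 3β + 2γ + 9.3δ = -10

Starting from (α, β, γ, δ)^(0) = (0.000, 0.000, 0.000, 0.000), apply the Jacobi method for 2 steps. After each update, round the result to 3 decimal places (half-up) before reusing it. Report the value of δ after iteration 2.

-0.934

Iteration 1:
  α = (-1 - (4)·0.000 - (2)·0.000 - (2.5)·0.000) / (9.5) = -0.105
  β = (-7 - (-2)·0.000 - (4)·0.000 - (-2)·0.000) / (12) = -0.583
  γ = (3 - (4)·0.000 - (3.7)·0.000 - (-4)·0.000) / (14.7) = 0.204
  δ = (-10 - (-0.3)·0.000 - (3)·0.000 - (2)·0.000) / (9.3) = -1.075
Iteration 2:
  α = (-1 - (4)·-0.583 - (2)·0.204 - (2.5)·-1.075) / (9.5) = 0.380
  β = (-7 - (-2)·-0.105 - (4)·0.204 - (-2)·-1.075) / (12) = -0.848
  γ = (3 - (4)·-0.105 - (3.7)·-0.583 - (-4)·-1.075) / (14.7) = 0.087
  δ = (-10 - (-0.3)·-0.105 - (3)·-0.583 - (2)·0.204) / (9.3) = -0.934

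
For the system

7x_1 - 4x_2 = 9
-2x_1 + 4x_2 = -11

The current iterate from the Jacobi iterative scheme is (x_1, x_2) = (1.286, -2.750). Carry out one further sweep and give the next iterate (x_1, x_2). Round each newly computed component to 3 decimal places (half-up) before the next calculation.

(-0.286, -2.107)

One sweep:
  x_1 = (9 - (-4)·-2.750) / (7) = -0.286
  x_2 = (-11 - (-2)·1.286) / (4) = -2.107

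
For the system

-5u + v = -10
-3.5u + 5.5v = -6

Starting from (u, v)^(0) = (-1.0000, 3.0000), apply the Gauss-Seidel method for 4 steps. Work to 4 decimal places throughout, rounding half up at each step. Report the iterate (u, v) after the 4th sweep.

(2.0428, 0.2091)

Iteration 1:
  u = (-10 - (1)·3.0000) / (-5) = 2.6000
  v = (-6 - (-3.5)·2.6000) / (5.5) = 0.5636
Iteration 2:
  u = (-10 - (1)·0.5636) / (-5) = 2.1127
  v = (-6 - (-3.5)·2.1127) / (5.5) = 0.2535
Iteration 3:
  u = (-10 - (1)·0.2535) / (-5) = 2.0507
  v = (-6 - (-3.5)·2.0507) / (5.5) = 0.2141
Iteration 4:
  u = (-10 - (1)·0.2141) / (-5) = 2.0428
  v = (-6 - (-3.5)·2.0428) / (5.5) = 0.2091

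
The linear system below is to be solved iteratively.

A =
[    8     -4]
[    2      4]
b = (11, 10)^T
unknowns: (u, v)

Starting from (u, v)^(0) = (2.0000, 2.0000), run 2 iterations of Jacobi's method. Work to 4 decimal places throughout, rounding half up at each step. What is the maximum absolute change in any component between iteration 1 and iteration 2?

0.2500

Iteration 1:
  u = (11 - (-4)·2.0000) / (8) = 2.3750
  v = (10 - (2)·2.0000) / (4) = 1.5000
Iteration 2:
  u = (11 - (-4)·1.5000) / (8) = 2.1250
  v = (10 - (2)·2.3750) / (4) = 1.3125
Change: (-0.2500, -0.1875) → max |·| = 0.2500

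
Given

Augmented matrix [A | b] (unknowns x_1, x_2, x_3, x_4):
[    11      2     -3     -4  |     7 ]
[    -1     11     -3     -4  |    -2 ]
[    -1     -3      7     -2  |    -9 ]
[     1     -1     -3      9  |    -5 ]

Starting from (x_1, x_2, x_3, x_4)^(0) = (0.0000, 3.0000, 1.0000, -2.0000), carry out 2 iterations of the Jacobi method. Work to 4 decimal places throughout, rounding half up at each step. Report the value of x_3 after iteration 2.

Iteration 1:
  x_1 = (7 - (2)·3.0000 - (-3)·1.0000 - (-4)·-2.0000) / (11) = -0.3636
  x_2 = (-2 - (-1)·0.0000 - (-3)·1.0000 - (-4)·-2.0000) / (11) = -0.6364
  x_3 = (-9 - (-1)·0.0000 - (-3)·3.0000 - (-2)·-2.0000) / (7) = -0.5714
  x_4 = (-5 - (1)·0.0000 - (-1)·3.0000 - (-3)·1.0000) / (9) = 0.1111
Iteration 2:
  x_1 = (7 - (2)·-0.6364 - (-3)·-0.5714 - (-4)·0.1111) / (11) = 0.6366
  x_2 = (-2 - (-1)·-0.3636 - (-3)·-0.5714 - (-4)·0.1111) / (11) = -0.3303
  x_3 = (-9 - (-1)·-0.3636 - (-3)·-0.6364 - (-2)·0.1111) / (7) = -1.5787
  x_4 = (-5 - (1)·-0.3636 - (-1)·-0.6364 - (-3)·-0.5714) / (9) = -0.7763

-1.5787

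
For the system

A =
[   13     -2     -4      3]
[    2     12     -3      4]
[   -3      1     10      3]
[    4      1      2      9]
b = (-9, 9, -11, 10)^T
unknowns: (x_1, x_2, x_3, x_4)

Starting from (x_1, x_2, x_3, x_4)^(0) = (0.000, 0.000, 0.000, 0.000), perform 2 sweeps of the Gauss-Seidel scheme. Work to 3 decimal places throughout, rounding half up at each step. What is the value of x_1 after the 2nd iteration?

-1.365

Iteration 1:
  x_1 = (-9 - (-2)·0.000 - (-4)·0.000 - (3)·0.000) / (13) = -0.692
  x_2 = (9 - (2)·-0.692 - (-3)·0.000 - (4)·0.000) / (12) = 0.865
  x_3 = (-11 - (-3)·-0.692 - (1)·0.865 - (3)·0.000) / (10) = -1.394
  x_4 = (10 - (4)·-0.692 - (1)·0.865 - (2)·-1.394) / (9) = 1.632
Iteration 2:
  x_1 = (-9 - (-2)·0.865 - (-4)·-1.394 - (3)·1.632) / (13) = -1.365
  x_2 = (9 - (2)·-1.365 - (-3)·-1.394 - (4)·1.632) / (12) = 0.085
  x_3 = (-11 - (-3)·-1.365 - (1)·0.085 - (3)·1.632) / (10) = -2.008
  x_4 = (10 - (4)·-1.365 - (1)·0.085 - (2)·-2.008) / (9) = 2.155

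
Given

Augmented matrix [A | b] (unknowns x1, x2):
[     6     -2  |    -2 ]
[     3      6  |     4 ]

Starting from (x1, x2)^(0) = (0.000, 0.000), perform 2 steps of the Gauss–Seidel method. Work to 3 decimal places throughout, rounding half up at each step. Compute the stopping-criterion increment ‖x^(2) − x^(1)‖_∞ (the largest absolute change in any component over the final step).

0.277

Iteration 1:
  x1 = (-2 - (-2)·0.000) / (6) = -0.333
  x2 = (4 - (3)·-0.333) / (6) = 0.833
Iteration 2:
  x1 = (-2 - (-2)·0.833) / (6) = -0.056
  x2 = (4 - (3)·-0.056) / (6) = 0.695
Change: (0.277, -0.138) → max |·| = 0.277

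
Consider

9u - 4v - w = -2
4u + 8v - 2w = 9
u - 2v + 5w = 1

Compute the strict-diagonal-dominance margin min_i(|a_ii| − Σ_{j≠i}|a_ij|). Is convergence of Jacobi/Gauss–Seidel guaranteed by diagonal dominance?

row 1: |9| − (4+1) = 4
row 2: |8| − (4+2) = 2
row 3: |5| − (1+2) = 2
minimum over rows = 2 → strictly diagonally dominant (convergence guaranteed)

2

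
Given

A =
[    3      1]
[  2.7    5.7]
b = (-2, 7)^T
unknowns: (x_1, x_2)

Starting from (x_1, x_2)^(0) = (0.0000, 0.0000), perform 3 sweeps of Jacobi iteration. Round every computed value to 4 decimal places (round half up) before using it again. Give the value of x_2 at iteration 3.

1.7378

Iteration 1:
  x_1 = (-2 - (1)·0.0000) / (3) = -0.6667
  x_2 = (7 - (2.7)·0.0000) / (5.7) = 1.2281
Iteration 2:
  x_1 = (-2 - (1)·1.2281) / (3) = -1.0760
  x_2 = (7 - (2.7)·-0.6667) / (5.7) = 1.5439
Iteration 3:
  x_1 = (-2 - (1)·1.5439) / (3) = -1.1813
  x_2 = (7 - (2.7)·-1.0760) / (5.7) = 1.7378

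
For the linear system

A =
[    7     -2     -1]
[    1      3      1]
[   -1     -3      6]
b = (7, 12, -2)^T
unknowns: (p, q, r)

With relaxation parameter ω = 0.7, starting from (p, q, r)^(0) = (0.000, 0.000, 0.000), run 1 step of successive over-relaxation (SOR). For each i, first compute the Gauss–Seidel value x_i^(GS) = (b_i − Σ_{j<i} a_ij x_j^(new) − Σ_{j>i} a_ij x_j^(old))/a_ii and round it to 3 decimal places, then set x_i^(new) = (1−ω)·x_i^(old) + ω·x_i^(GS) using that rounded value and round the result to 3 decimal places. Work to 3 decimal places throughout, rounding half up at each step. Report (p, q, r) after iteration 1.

(0.700, 2.637, 0.771)

Iteration 1:
  p: GS value = (7 - (-2)·0.000 - (-1)·0.000) / (7) = 1.000;  p ← (1−ω)·0.000 + ω·1.000 = 0.700
  q: GS value = (12 - (1)·0.700 - (1)·0.000) / (3) = 3.767;  q ← (1−ω)·0.000 + ω·3.767 = 2.637
  r: GS value = (-2 - (-1)·0.700 - (-3)·2.637) / (6) = 1.102;  r ← (1−ω)·0.000 + ω·1.102 = 0.771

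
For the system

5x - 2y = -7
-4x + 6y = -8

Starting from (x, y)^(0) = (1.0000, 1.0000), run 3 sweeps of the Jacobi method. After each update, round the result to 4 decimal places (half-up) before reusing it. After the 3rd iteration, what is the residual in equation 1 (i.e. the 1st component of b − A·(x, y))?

-0.8890

Iteration 1:
  x = (-7 - (-2)·1.0000) / (5) = -1.0000
  y = (-8 - (-4)·1.0000) / (6) = -0.6667
Iteration 2:
  x = (-7 - (-2)·-0.6667) / (5) = -1.6667
  y = (-8 - (-4)·-1.0000) / (6) = -2.0000
Iteration 3:
  x = (-7 - (-2)·-2.0000) / (5) = -2.2000
  y = (-8 - (-4)·-1.6667) / (6) = -2.4445
Residual b − A·x = (-0.8890, -2.1330)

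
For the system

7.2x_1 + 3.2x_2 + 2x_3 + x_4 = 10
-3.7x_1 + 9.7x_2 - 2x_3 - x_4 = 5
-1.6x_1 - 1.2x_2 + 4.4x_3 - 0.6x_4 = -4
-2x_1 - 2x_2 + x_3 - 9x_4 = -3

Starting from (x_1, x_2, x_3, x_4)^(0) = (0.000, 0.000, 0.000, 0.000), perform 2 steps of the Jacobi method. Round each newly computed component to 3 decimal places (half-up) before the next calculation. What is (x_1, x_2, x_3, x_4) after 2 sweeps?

Iteration 1:
  x_1 = (10 - (3.2)·0.000 - (2)·0.000 - (1)·0.000) / (7.2) = 1.389
  x_2 = (5 - (-3.7)·0.000 - (-2)·0.000 - (-1)·0.000) / (9.7) = 0.515
  x_3 = (-4 - (-1.6)·0.000 - (-1.2)·0.000 - (-0.6)·0.000) / (4.4) = -0.909
  x_4 = (-3 - (-2)·0.000 - (-2)·0.000 - (1)·0.000) / (-9) = 0.333
Iteration 2:
  x_1 = (10 - (3.2)·0.515 - (2)·-0.909 - (1)·0.333) / (7.2) = 1.366
  x_2 = (5 - (-3.7)·1.389 - (-2)·-0.909 - (-1)·0.333) / (9.7) = 0.892
  x_3 = (-4 - (-1.6)·1.389 - (-1.2)·0.515 - (-0.6)·0.333) / (4.4) = -0.218
  x_4 = (-3 - (-2)·1.389 - (-2)·0.515 - (1)·-0.909) / (-9) = -0.191

(1.366, 0.892, -0.218, -0.191)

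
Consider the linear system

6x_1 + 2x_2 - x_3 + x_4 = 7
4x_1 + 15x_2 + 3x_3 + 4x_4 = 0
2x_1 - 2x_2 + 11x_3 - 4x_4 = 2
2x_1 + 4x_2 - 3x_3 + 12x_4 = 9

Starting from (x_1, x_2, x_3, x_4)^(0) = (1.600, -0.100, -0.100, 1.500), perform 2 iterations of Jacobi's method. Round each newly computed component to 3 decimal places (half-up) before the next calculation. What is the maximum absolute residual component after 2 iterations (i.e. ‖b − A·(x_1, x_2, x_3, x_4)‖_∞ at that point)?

Iteration 1:
  x_1 = (7 - (2)·-0.100 - (-1)·-0.100 - (1)·1.500) / (6) = 0.933
  x_2 = (0 - (4)·1.600 - (3)·-0.100 - (4)·1.500) / (15) = -0.807
  x_3 = (2 - (2)·1.600 - (-2)·-0.100 - (-4)·1.500) / (11) = 0.418
  x_4 = (9 - (2)·1.600 - (4)·-0.100 - (-3)·-0.100) / (12) = 0.492
Iteration 2:
  x_1 = (7 - (2)·-0.807 - (-1)·0.418 - (1)·0.492) / (6) = 1.423
  x_2 = (0 - (4)·0.933 - (3)·0.418 - (4)·0.492) / (15) = -0.464
  x_3 = (2 - (2)·0.933 - (-2)·-0.807 - (-4)·0.492) / (11) = 0.044
  x_4 = (9 - (2)·0.933 - (4)·-0.807 - (-3)·0.418) / (12) = 0.968
Residual b − A·x = (-1.534, -2.736, 1.614, -3.474); ∞-norm = 3.474

3.474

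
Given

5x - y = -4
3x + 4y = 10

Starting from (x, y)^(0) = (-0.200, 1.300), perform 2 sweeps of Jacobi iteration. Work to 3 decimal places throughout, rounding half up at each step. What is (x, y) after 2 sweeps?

(-0.270, 2.905)

Iteration 1:
  x = (-4 - (-1)·1.300) / (5) = -0.540
  y = (10 - (3)·-0.200) / (4) = 2.650
Iteration 2:
  x = (-4 - (-1)·2.650) / (5) = -0.270
  y = (10 - (3)·-0.540) / (4) = 2.905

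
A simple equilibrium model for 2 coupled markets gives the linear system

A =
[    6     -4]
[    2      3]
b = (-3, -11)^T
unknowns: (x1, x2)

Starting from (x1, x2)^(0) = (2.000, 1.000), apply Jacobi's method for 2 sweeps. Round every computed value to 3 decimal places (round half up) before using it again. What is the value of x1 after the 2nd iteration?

-3.833

Iteration 1:
  x1 = (-3 - (-4)·1.000) / (6) = 0.167
  x2 = (-11 - (2)·2.000) / (3) = -5.000
Iteration 2:
  x1 = (-3 - (-4)·-5.000) / (6) = -3.833
  x2 = (-11 - (2)·0.167) / (3) = -3.778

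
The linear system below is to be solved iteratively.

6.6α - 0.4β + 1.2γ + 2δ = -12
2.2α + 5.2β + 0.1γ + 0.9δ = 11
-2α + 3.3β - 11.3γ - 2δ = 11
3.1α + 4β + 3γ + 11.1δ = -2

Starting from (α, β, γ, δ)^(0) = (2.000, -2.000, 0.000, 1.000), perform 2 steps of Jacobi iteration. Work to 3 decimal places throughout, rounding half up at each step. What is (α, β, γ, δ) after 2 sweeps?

(-1.367, 3.107, -0.253, 0.615)

Iteration 1:
  α = (-12 - (-0.4)·-2.000 - (1.2)·0.000 - (2)·1.000) / (6.6) = -2.242
  β = (11 - (2.2)·2.000 - (0.1)·0.000 - (0.9)·1.000) / (5.2) = 1.096
  γ = (11 - (-2)·2.000 - (3.3)·-2.000 - (-2)·1.000) / (-11.3) = -2.088
  δ = (-2 - (3.1)·2.000 - (4)·-2.000 - (3)·0.000) / (11.1) = -0.018
Iteration 2:
  α = (-12 - (-0.4)·1.096 - (1.2)·-2.088 - (2)·-0.018) / (6.6) = -1.367
  β = (11 - (2.2)·-2.242 - (0.1)·-2.088 - (0.9)·-0.018) / (5.2) = 3.107
  γ = (11 - (-2)·-2.242 - (3.3)·1.096 - (-2)·-0.018) / (-11.3) = -0.253
  δ = (-2 - (3.1)·-2.242 - (4)·1.096 - (3)·-2.088) / (11.1) = 0.615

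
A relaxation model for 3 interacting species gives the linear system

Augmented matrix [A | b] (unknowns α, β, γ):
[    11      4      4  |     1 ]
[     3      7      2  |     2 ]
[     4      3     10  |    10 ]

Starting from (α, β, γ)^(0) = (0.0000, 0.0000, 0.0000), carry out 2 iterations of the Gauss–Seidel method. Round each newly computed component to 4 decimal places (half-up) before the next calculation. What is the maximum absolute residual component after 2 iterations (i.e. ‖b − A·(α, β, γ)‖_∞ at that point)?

0.4455

Iteration 1:
  α = (1 - (4)·0.0000 - (4)·0.0000) / (11) = 0.0909
  β = (2 - (3)·0.0909 - (2)·0.0000) / (7) = 0.2468
  γ = (10 - (4)·0.0909 - (3)·0.2468) / (10) = 0.8896
Iteration 2:
  α = (1 - (4)·0.2468 - (4)·0.8896) / (11) = -0.3223
  β = (2 - (3)·-0.3223 - (2)·0.8896) / (7) = 0.1697
  γ = (10 - (4)·-0.3223 - (3)·0.1697) / (10) = 1.0780
Residual b − A·x = (-0.4455, -0.3770, 0.0001); ∞-norm = 0.4455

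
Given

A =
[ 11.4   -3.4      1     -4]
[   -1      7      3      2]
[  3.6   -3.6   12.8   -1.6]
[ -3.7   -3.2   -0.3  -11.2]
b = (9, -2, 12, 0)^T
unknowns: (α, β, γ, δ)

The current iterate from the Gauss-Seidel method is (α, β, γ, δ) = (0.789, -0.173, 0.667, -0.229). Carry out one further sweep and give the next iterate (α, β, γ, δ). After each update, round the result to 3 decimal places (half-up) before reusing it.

One sweep:
  α = (9 - (-3.4)·-0.173 - (1)·0.667 - (-4)·-0.229) / (11.4) = 0.599
  β = (-2 - (-1)·0.599 - (3)·0.667 - (2)·-0.229) / (7) = -0.421
  γ = (12 - (3.6)·0.599 - (-3.6)·-0.421 - (-1.6)·-0.229) / (12.8) = 0.622
  δ = (0 - (-3.7)·0.599 - (-3.2)·-0.421 - (-0.3)·0.622) / (-11.2) = -0.094

(0.599, -0.421, 0.622, -0.094)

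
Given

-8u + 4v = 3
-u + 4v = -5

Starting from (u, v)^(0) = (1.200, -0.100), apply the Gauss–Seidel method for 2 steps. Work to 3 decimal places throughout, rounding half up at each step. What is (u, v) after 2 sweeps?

Iteration 1:
  u = (3 - (4)·-0.100) / (-8) = -0.425
  v = (-5 - (-1)·-0.425) / (4) = -1.356
Iteration 2:
  u = (3 - (4)·-1.356) / (-8) = -1.053
  v = (-5 - (-1)·-1.053) / (4) = -1.513

(-1.053, -1.513)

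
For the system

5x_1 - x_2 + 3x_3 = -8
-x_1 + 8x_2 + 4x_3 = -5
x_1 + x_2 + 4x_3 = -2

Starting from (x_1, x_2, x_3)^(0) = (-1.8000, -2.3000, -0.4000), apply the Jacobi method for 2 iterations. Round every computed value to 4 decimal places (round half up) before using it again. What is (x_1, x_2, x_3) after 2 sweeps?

Iteration 1:
  x_1 = (-8 - (-1)·-2.3000 - (3)·-0.4000) / (5) = -1.8200
  x_2 = (-5 - (-1)·-1.8000 - (4)·-0.4000) / (8) = -0.6500
  x_3 = (-2 - (1)·-1.8000 - (1)·-2.3000) / (4) = 0.5250
Iteration 2:
  x_1 = (-8 - (-1)·-0.6500 - (3)·0.5250) / (5) = -2.0450
  x_2 = (-5 - (-1)·-1.8200 - (4)·0.5250) / (8) = -1.1150
  x_3 = (-2 - (1)·-1.8200 - (1)·-0.6500) / (4) = 0.1175

(-2.0450, -1.1150, 0.1175)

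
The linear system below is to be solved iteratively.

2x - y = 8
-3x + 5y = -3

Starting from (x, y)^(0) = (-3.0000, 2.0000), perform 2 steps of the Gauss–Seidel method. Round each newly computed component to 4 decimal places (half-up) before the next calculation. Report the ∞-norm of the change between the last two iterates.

Iteration 1:
  x = (8 - (-1)·2.0000) / (2) = 5.0000
  y = (-3 - (-3)·5.0000) / (5) = 2.4000
Iteration 2:
  x = (8 - (-1)·2.4000) / (2) = 5.2000
  y = (-3 - (-3)·5.2000) / (5) = 2.5200
Change: (0.2000, 0.1200) → max |·| = 0.2000

0.2000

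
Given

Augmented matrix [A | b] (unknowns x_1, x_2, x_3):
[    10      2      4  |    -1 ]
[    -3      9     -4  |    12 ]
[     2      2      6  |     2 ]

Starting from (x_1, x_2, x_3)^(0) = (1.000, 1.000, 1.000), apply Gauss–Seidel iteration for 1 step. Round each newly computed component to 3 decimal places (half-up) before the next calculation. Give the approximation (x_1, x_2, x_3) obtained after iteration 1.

(-0.700, 1.544, 0.052)

Iteration 1:
  x_1 = (-1 - (2)·1.000 - (4)·1.000) / (10) = -0.700
  x_2 = (12 - (-3)·-0.700 - (-4)·1.000) / (9) = 1.544
  x_3 = (2 - (2)·-0.700 - (2)·1.544) / (6) = 0.052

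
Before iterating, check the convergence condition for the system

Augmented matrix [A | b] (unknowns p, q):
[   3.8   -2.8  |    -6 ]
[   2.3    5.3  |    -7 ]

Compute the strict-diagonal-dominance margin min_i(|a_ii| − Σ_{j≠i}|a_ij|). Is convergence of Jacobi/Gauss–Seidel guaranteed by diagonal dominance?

row 1: |3.8| − (2.8) = 1
row 2: |5.3| − (2.3) = 3
minimum over rows = 1 → strictly diagonally dominant (convergence guaranteed)

1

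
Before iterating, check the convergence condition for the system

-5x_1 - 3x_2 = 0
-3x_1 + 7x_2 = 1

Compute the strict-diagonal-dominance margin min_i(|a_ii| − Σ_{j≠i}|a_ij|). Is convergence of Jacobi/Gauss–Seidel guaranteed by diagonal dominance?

row 1: |-5| − (3) = 2
row 2: |7| − (3) = 4
minimum over rows = 2 → strictly diagonally dominant (convergence guaranteed)

2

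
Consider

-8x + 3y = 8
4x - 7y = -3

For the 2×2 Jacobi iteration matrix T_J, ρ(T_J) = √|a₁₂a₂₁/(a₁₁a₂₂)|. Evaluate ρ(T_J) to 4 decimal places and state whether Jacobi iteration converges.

0.4629

a₁₂a₂₁/(a₁₁a₂₂) = (3)·(4) / ((-8)·(-7)) = 0.214286
ρ = √|0.214286| = √0.214286 = 0.4629
ρ < 1, so Jacobi converges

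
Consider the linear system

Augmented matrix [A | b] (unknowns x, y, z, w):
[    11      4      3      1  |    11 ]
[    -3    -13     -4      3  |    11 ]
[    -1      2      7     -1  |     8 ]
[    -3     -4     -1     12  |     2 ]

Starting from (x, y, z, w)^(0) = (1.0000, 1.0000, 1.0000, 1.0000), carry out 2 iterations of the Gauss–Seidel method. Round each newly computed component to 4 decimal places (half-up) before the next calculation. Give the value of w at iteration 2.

Iteration 1:
  x = (11 - (4)·1.0000 - (3)·1.0000 - (1)·1.0000) / (11) = 0.2727
  y = (11 - (-3)·0.2727 - (-4)·1.0000 - (3)·1.0000) / (-13) = -0.9860
  z = (8 - (-1)·0.2727 - (2)·-0.9860 - (-1)·1.0000) / (7) = 1.6064
  w = (2 - (-3)·0.2727 - (-4)·-0.9860 - (-1)·1.6064) / (12) = 0.0400
Iteration 2:
  x = (11 - (4)·-0.9860 - (3)·1.6064 - (1)·0.0400) / (11) = 0.9168
  y = (11 - (-3)·0.9168 - (-4)·1.6064 - (3)·0.0400) / (-13) = -1.5428
  z = (8 - (-1)·0.9168 - (2)·-1.5428 - (-1)·0.0400) / (7) = 1.7203
  w = (2 - (-3)·0.9168 - (-4)·-1.5428 - (-1)·1.7203) / (12) = 0.0250

0.0250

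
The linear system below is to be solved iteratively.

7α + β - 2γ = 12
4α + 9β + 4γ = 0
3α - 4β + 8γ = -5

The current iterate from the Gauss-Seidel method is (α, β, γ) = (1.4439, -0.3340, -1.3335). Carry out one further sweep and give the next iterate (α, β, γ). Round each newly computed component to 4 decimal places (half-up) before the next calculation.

(1.3810, -0.0211, -1.1534)

One sweep:
  α = (12 - (1)·-0.3340 - (-2)·-1.3335) / (7) = 1.3810
  β = (0 - (4)·1.3810 - (4)·-1.3335) / (9) = -0.0211
  γ = (-5 - (3)·1.3810 - (-4)·-0.0211) / (8) = -1.1534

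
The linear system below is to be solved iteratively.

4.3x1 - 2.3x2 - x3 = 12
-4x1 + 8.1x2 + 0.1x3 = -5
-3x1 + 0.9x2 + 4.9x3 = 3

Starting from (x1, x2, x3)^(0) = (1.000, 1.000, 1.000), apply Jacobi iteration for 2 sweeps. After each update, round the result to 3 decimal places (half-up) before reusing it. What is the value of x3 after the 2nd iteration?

2.816

Iteration 1:
  x1 = (12 - (-2.3)·1.000 - (-1)·1.000) / (4.3) = 3.558
  x2 = (-5 - (-4)·1.000 - (0.1)·1.000) / (8.1) = -0.136
  x3 = (3 - (-3)·1.000 - (0.9)·1.000) / (4.9) = 1.041
Iteration 2:
  x1 = (12 - (-2.3)·-0.136 - (-1)·1.041) / (4.3) = 2.960
  x2 = (-5 - (-4)·3.558 - (0.1)·1.041) / (8.1) = 1.127
  x3 = (3 - (-3)·3.558 - (0.9)·-0.136) / (4.9) = 2.816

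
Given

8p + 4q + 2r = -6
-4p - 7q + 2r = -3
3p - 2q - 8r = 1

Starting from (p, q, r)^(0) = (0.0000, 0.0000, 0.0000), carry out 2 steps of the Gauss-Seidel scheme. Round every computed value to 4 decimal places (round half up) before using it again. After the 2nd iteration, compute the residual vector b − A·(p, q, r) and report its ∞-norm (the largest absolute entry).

Iteration 1:
  p = (-6 - (4)·0.0000 - (2)·0.0000) / (8) = -0.7500
  q = (-3 - (-4)·-0.7500 - (2)·0.0000) / (-7) = 0.8571
  r = (1 - (3)·-0.7500 - (-2)·0.8571) / (-8) = -0.6205
Iteration 2:
  p = (-6 - (4)·0.8571 - (2)·-0.6205) / (8) = -1.0234
  q = (-3 - (-4)·-1.0234 - (2)·-0.6205) / (-7) = 0.8361
  r = (1 - (3)·-1.0234 - (-2)·0.8361) / (-8) = -0.7178
Residual b − A·x = (0.2784, 0.1947, 0.0000); ∞-norm = 0.2784

0.2784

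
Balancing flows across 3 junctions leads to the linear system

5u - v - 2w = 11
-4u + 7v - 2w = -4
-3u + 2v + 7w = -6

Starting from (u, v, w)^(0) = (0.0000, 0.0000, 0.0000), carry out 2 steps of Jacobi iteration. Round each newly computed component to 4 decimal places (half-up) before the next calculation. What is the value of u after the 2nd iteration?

1.7429

Iteration 1:
  u = (11 - (-1)·0.0000 - (-2)·0.0000) / (5) = 2.2000
  v = (-4 - (-4)·0.0000 - (-2)·0.0000) / (7) = -0.5714
  w = (-6 - (-3)·0.0000 - (2)·0.0000) / (7) = -0.8571
Iteration 2:
  u = (11 - (-1)·-0.5714 - (-2)·-0.8571) / (5) = 1.7429
  v = (-4 - (-4)·2.2000 - (-2)·-0.8571) / (7) = 0.4408
  w = (-6 - (-3)·2.2000 - (2)·-0.5714) / (7) = 0.2490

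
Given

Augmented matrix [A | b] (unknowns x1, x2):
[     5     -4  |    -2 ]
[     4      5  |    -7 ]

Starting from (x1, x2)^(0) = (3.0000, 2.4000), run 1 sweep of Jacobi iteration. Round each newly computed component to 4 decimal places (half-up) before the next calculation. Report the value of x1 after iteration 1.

Iteration 1:
  x1 = (-2 - (-4)·2.4000) / (5) = 1.5200
  x2 = (-7 - (4)·3.0000) / (5) = -3.8000

1.5200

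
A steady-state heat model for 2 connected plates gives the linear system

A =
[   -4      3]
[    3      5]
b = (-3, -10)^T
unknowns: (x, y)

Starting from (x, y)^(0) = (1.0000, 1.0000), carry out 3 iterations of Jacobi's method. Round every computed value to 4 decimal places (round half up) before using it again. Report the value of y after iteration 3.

-1.2800

Iteration 1:
  x = (-3 - (3)·1.0000) / (-4) = 1.5000
  y = (-10 - (3)·1.0000) / (5) = -2.6000
Iteration 2:
  x = (-3 - (3)·-2.6000) / (-4) = -1.2000
  y = (-10 - (3)·1.5000) / (5) = -2.9000
Iteration 3:
  x = (-3 - (3)·-2.9000) / (-4) = -1.4250
  y = (-10 - (3)·-1.2000) / (5) = -1.2800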